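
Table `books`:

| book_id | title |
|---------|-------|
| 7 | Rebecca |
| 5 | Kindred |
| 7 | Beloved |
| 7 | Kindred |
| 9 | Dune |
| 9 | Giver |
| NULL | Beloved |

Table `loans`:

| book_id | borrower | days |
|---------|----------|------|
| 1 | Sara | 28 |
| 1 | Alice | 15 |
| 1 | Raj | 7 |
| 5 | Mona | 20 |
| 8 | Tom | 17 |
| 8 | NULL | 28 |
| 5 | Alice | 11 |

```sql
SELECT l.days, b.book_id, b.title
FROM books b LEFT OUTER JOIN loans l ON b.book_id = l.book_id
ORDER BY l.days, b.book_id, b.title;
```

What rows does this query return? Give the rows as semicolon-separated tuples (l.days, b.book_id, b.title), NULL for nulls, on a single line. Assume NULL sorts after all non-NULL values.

LEFT JOIN keeps every row from `books`; unmatched rows get NULL for `loans`'s columns.
Matching on b.book_id = l.book_id. A NULL in a compared column never satisfies the condition.
Matched pairs: 2; unmatched b rows kept: 6.

(11, 5, Kindred); (20, 5, Kindred); (NULL, 7, Beloved); (NULL, 7, Kindred); (NULL, 7, Rebecca); (NULL, 9, Dune); (NULL, 9, Giver); (NULL, NULL, Beloved)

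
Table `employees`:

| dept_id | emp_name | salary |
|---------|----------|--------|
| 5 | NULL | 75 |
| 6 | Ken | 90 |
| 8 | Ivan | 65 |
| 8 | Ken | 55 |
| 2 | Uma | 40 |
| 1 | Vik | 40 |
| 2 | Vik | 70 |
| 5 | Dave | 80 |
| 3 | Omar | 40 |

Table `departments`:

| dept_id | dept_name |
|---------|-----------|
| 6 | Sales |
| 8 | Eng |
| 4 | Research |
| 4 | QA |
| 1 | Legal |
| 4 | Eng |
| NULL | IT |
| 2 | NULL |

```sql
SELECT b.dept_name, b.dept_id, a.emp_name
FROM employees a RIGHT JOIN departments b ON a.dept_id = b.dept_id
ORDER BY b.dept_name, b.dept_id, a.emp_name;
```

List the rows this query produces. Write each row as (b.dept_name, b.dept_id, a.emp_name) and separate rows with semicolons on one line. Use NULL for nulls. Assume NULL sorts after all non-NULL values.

(Eng, 4, NULL); (Eng, 8, Ivan); (Eng, 8, Ken); (IT, NULL, NULL); (Legal, 1, Vik); (QA, 4, NULL); (Research, 4, NULL); (Sales, 6, Ken); (NULL, 2, Uma); (NULL, 2, Vik)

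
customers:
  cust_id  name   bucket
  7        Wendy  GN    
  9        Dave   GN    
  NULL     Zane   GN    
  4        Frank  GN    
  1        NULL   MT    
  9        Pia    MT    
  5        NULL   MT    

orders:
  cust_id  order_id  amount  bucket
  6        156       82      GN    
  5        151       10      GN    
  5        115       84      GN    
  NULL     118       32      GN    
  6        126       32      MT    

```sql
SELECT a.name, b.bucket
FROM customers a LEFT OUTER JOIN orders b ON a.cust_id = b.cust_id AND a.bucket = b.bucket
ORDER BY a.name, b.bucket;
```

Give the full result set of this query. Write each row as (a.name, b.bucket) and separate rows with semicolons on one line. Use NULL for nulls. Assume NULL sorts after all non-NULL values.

LEFT JOIN keeps every row from `customers`; unmatched rows get NULL for `orders`'s columns.
Matching on a.cust_id = b.cust_id AND a.bucket = b.bucket. A NULL in a compared column never satisfies the condition.
- a row (cust_id=7, bucket=GN): no match → kept, b columns NULL.
- a row (cust_id=9, bucket=GN): no match → kept, b columns NULL.
- a row (cust_id=NULL, bucket=GN): no match → kept, b columns NULL.
- a row (cust_id=4, bucket=GN): no match → kept, b columns NULL.
- a row (cust_id=1, bucket=MT): no match → kept, b columns NULL.
- a row (cust_id=9, bucket=MT): no match → kept, b columns NULL.
- a row (cust_id=5, bucket=MT): no match → kept, b columns NULL.
After projecting and ordering:
a.name | b.bucket
Dave | NULL
Frank | NULL
Pia | NULL
Wendy | NULL
Zane | NULL
NULL | NULL
NULL | NULL

(Dave, NULL); (Frank, NULL); (Pia, NULL); (Wendy, NULL); (Zane, NULL); (NULL, NULL); (NULL, NULL)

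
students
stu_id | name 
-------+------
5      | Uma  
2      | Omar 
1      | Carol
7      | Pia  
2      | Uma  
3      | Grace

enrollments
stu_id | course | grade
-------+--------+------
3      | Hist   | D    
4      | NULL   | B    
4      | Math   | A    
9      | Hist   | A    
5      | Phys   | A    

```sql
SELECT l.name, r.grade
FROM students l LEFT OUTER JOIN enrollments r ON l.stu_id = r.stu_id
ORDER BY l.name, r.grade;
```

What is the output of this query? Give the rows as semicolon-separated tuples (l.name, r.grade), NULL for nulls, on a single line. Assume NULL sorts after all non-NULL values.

LEFT JOIN keeps every row from `students`; unmatched rows get NULL for `enrollments`'s columns.
Matching on l.stu_id = r.stu_id.
- l (stu_id=5) pairs with 1 row(s) of r.
- l (stu_id=2) has no partner → padded with NULL.
- l (stu_id=1) has no partner → padded with NULL.
- l (stu_id=7) has no partner → padded with NULL.
- l (stu_id=2) has no partner → padded with NULL.
- l (stu_id=3) pairs with 1 row(s) of r.
After projecting and ordering:
l.name | r.grade
Carol | NULL
Grace | D
Omar | NULL
Pia | NULL
Uma | A
Uma | NULL

(Carol, NULL); (Grace, D); (Omar, NULL); (Pia, NULL); (Uma, A); (Uma, NULL)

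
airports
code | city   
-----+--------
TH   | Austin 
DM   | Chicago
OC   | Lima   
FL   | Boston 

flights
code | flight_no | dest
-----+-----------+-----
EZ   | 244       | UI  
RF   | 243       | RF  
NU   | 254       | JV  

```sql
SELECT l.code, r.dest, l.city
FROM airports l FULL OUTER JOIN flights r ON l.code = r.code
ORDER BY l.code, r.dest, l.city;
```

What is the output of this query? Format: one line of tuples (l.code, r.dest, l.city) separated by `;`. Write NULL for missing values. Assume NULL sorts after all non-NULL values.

(DM, NULL, Chicago); (FL, NULL, Boston); (OC, NULL, Lima); (TH, NULL, Austin); (NULL, JV, NULL); (NULL, RF, NULL); (NULL, UI, NULL)

FULL OUTER JOIN keeps every row from both sides; unmatched rows get NULL for the other side's columns.
Matching on l.code = r.code.
- l row (code=TH): no match → kept, r columns NULL.
- l row (code=DM): no match → kept, r columns NULL.
- l row (code=OC): no match → kept, r columns NULL.
- l row (code=FL): no match → kept, r columns NULL.
- plus 3 unmatched r row(s), each kept with NULL l columns.
After projecting and ordering:
l.code | r.dest | l.city
DM | NULL | Chicago
FL | NULL | Boston
OC | NULL | Lima
TH | NULL | Austin
NULL | JV | NULL
NULL | RF | NULL
NULL | UI | NULL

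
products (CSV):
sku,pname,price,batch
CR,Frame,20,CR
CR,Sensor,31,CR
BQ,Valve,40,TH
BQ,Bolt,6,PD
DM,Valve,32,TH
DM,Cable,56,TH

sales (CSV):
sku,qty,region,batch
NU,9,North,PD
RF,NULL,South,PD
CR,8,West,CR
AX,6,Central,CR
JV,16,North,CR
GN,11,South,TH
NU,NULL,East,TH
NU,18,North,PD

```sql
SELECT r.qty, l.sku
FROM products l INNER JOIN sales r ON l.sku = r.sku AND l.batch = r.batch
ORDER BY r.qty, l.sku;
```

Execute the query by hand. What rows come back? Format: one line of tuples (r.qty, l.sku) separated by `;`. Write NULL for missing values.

INNER JOIN keeps only pairs where the ON condition holds.
Matching on l.sku = r.sku AND l.batch = r.batch.
- l (sku=CR, batch=CR) pairs with 1 row(s) of r.
- l (sku=CR, batch=CR) pairs with 1 row(s) of r.
- l (sku=BQ, batch=TH) has no partner → excluded.
- l (sku=BQ, batch=PD) has no partner → excluded.
- l (sku=DM, batch=TH) has no partner → excluded.
- l (sku=DM, batch=TH) has no partner → excluded.
After projecting and ordering:
r.qty | l.sku
8 | CR
8 | CR

(8, CR); (8, CR)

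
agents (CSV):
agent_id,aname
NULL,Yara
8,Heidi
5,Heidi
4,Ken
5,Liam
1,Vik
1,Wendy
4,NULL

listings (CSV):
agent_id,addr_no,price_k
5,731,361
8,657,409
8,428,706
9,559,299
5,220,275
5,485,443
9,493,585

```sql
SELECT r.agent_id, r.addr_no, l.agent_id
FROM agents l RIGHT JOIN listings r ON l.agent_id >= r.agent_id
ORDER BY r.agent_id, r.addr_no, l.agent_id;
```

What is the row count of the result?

13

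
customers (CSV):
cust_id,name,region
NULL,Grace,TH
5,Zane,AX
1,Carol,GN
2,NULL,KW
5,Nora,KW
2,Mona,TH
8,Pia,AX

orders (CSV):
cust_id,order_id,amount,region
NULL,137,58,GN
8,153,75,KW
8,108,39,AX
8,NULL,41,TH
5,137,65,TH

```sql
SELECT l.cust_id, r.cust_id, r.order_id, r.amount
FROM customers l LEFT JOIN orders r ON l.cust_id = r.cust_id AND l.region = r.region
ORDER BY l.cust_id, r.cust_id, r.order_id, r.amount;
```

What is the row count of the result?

LEFT JOIN keeps every row from `customers`; unmatched rows get NULL for `orders`'s columns.
Matching on l.cust_id = r.cust_id AND l.region = r.region. A NULL in a compared column never satisfies the condition.
- cust_id=NULL, region=TH: no r row matches, row kept with r columns NULL.
- cust_id=5, region=AX: no r row matches, row kept with r columns NULL.
- cust_id=1, region=GN: no r row matches, row kept with r columns NULL.
- cust_id=2, region=KW: no r row matches, row kept with r columns NULL.
- cust_id=5, region=KW: no r row matches, row kept with r columns NULL.
- cust_id=2, region=TH: no r row matches, row kept with r columns NULL.
- cust_id=8, region=AX: 1 matching r row(s), so 1 row(s) emitted.
Total: 1 matched + 6 padded = 7 rows.

7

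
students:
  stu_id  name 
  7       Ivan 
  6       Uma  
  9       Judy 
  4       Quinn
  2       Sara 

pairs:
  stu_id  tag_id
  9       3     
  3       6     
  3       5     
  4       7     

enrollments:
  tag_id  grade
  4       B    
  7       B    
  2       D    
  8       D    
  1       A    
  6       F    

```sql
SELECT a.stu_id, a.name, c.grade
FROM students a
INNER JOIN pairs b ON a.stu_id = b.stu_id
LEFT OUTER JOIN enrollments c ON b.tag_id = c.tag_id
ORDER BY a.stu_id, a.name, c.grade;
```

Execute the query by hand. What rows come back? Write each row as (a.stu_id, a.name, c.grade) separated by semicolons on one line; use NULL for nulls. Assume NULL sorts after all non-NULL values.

Step 1 — a INNER JOIN b on stu_id → 2 row(s).
Then LEFT JOIN `enrollments c` on tag_id: each of those 2 rows is kept; rows whose b.tag_id has no match in c get NULL for c's columns.

(4, Quinn, B); (9, Judy, NULL)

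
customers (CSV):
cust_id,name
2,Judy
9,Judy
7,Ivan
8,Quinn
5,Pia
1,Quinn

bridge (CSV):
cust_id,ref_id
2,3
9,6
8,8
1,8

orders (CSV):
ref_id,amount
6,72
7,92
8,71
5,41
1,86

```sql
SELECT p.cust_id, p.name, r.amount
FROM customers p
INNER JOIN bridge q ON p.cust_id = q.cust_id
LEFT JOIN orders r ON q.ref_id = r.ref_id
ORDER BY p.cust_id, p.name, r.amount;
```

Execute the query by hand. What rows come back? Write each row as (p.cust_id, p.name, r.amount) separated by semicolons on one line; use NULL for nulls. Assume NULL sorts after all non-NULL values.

Step 1 — p INNER JOIN q on cust_id → 4 row(s).
Then LEFT JOIN `orders r` on ref_id: each of those 4 rows is kept; rows whose q.ref_id has no match in r get NULL for r's columns.

(1, Quinn, 71); (2, Judy, NULL); (8, Quinn, 71); (9, Judy, 72)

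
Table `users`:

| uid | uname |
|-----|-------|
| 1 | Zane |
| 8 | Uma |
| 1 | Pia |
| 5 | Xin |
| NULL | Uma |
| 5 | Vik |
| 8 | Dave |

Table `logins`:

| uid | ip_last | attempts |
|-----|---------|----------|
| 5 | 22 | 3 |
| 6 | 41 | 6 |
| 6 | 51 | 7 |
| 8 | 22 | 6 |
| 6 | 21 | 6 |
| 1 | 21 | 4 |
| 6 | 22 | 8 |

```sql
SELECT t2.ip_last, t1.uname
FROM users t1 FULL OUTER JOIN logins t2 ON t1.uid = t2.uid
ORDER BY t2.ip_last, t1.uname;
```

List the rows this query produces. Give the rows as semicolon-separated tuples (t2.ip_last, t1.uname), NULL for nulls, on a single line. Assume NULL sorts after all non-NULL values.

(21, Pia); (21, Zane); (21, NULL); (22, Dave); (22, Uma); (22, Vik); (22, Xin); (22, NULL); (41, NULL); (51, NULL); (NULL, Uma)

FULL OUTER JOIN keeps every row from both sides; unmatched rows get NULL for the other side's columns.
Matching on t1.uid = t2.uid. A NULL in a compared column never satisfies the condition.
- t1 (uid=1) pairs with 1 row(s) of t2.
- t1 (uid=8) pairs with 1 row(s) of t2.
- t1 (uid=1) pairs with 1 row(s) of t2.
- t1 (uid=5) pairs with 1 row(s) of t2.
- t1 (uid=NULL) has no partner → padded with NULL.
- t1 (uid=5) pairs with 1 row(s) of t2.
- t1 (uid=8) pairs with 1 row(s) of t2.
- 4 row(s) from t2 found no t1 partner → padded with NULL.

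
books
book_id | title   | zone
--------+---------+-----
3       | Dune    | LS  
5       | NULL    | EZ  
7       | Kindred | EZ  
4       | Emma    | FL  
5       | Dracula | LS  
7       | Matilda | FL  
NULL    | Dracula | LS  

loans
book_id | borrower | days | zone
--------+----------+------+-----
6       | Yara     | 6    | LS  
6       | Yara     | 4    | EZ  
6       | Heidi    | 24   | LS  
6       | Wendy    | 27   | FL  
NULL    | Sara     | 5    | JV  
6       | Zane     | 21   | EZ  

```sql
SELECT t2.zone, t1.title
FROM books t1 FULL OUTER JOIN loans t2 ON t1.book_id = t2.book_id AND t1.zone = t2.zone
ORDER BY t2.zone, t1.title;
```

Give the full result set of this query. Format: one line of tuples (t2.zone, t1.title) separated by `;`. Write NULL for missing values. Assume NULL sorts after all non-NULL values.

(EZ, NULL); (EZ, NULL); (FL, NULL); (JV, NULL); (LS, NULL); (LS, NULL); (NULL, Dracula); (NULL, Dracula); (NULL, Dune); (NULL, Emma); (NULL, Kindred); (NULL, Matilda); (NULL, NULL)

FULL OUTER JOIN keeps every row from both sides; unmatched rows get NULL for the other side's columns.
Matching on t1.book_id = t2.book_id AND t1.zone = t2.zone. A NULL in a compared column never satisfies the condition.
Matched pairs: 0; unmatched t1 rows kept: 7; unmatched t2 rows kept: 6.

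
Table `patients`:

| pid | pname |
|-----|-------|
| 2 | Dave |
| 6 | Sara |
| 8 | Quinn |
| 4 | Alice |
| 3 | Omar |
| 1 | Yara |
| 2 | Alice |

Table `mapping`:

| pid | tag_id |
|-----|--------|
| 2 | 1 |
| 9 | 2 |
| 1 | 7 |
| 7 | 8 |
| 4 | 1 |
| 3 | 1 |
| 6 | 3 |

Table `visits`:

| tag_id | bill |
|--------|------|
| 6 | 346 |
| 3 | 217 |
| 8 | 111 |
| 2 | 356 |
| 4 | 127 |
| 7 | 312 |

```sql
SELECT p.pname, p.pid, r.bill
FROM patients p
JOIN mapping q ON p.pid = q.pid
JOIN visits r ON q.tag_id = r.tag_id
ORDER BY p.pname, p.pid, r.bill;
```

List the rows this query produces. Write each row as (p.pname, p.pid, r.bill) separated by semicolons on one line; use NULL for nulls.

Step 1 — p INNER JOIN q on pid → 6 row(s).
Then INNER JOIN `visits r` on tag_id: keep only rows whose q.tag_id appears in r.

(Sara, 6, 217); (Yara, 1, 312)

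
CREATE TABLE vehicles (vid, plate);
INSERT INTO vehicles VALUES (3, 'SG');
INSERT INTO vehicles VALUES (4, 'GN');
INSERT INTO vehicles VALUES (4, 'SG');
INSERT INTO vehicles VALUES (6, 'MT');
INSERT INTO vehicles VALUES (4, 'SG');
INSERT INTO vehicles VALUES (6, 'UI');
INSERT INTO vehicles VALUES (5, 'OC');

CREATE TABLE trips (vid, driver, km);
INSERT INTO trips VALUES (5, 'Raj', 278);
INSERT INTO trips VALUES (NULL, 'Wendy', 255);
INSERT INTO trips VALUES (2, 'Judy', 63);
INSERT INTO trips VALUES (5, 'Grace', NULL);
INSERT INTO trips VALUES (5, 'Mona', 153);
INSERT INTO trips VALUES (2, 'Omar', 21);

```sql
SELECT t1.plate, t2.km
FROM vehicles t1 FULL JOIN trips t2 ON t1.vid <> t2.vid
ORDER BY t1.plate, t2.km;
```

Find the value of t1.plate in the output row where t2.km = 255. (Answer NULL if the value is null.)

NULL

FULL OUTER JOIN keeps every row from both sides; unmatched rows get NULL for the other side's columns.
Matching on t1.vid <> t2.vid. A NULL in a compared column never satisfies the condition.
Matched pairs: 32; unmatched t1 rows kept: 0; unmatched t2 rows kept: 1.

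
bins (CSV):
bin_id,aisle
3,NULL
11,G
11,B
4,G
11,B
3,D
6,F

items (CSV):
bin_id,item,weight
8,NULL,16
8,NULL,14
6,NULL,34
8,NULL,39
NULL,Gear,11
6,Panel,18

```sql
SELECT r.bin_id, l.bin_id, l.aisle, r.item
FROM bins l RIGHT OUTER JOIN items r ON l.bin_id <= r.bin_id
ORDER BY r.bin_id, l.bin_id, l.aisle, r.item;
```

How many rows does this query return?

21

RIGHT JOIN keeps every row from `items`; unmatched rows get NULL for `bins`'s columns.
Matching on l.bin_id <= r.bin_id. A NULL in a compared column never satisfies the condition.
- l[0] bin_id=3 → 5 match(es) in r → 5 row(s).
- l[1] bin_id=11 → no match.
- l[2] bin_id=11 → no match.
- l[3] bin_id=4 → 5 match(es) in r → 5 row(s).
- l[4] bin_id=11 → no match.
- l[5] bin_id=3 → 5 match(es) in r → 5 row(s).
- l[6] bin_id=6 → 5 match(es) in r → 5 row(s).
- plus 1 unmatched r row(s), each kept with NULL l columns.
Total: 20 matched + 1 padded = 21 rows.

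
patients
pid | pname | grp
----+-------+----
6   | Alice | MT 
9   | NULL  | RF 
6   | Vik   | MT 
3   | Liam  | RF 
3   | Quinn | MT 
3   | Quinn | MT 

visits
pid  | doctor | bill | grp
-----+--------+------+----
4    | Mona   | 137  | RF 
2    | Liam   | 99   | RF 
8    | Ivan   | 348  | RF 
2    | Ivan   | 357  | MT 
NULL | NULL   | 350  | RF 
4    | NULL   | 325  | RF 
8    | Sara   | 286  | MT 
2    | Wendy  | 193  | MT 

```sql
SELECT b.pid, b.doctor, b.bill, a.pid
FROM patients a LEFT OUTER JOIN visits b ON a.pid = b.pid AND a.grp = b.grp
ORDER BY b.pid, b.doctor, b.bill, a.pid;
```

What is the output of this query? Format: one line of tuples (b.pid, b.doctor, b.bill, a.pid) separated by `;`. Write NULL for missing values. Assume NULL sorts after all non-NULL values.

(NULL, NULL, NULL, 3); (NULL, NULL, NULL, 3); (NULL, NULL, NULL, 3); (NULL, NULL, NULL, 6); (NULL, NULL, NULL, 6); (NULL, NULL, NULL, 9)

LEFT JOIN keeps every row from `patients`; unmatched rows get NULL for `visits`'s columns.
Matching on a.pid = b.pid AND a.grp = b.grp. A NULL in a compared column never satisfies the condition.
Matched pairs: 0; unmatched a rows kept: 6.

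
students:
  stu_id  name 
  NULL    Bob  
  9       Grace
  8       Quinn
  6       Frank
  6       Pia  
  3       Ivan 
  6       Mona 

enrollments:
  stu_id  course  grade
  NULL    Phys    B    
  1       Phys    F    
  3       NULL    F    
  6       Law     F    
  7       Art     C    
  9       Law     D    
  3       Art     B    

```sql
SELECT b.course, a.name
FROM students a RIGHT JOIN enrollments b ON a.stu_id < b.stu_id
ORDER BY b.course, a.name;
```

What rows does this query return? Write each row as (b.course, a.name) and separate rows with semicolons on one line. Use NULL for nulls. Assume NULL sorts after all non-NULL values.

RIGHT JOIN keeps every row from `enrollments`; unmatched rows get NULL for `students`'s columns.
Matching on a.stu_id < b.stu_id. A NULL in a compared column never satisfies the condition.
- stu_id=NULL: no matching b row.
- stu_id=9: no matching b row.
- stu_id=8: 1 matching b row(s), so 1 row(s) emitted.
- stu_id=6: 2 matching b row(s), so 2 row(s) emitted.
- stu_id=6: 2 matching b row(s), so 2 row(s) emitted.
- stu_id=3: 3 matching b row(s), so 3 row(s) emitted.
- stu_id=6: 2 matching b row(s), so 2 row(s) emitted.
- 4 b row(s) had no a match → kept, a columns NULL.

(Art, Frank); (Art, Ivan); (Art, Mona); (Art, Pia); (Art, NULL); (Law, Frank); (Law, Ivan); (Law, Ivan); (Law, Mona); (Law, Pia); (Law, Quinn); (Phys, NULL); (Phys, NULL); (NULL, NULL)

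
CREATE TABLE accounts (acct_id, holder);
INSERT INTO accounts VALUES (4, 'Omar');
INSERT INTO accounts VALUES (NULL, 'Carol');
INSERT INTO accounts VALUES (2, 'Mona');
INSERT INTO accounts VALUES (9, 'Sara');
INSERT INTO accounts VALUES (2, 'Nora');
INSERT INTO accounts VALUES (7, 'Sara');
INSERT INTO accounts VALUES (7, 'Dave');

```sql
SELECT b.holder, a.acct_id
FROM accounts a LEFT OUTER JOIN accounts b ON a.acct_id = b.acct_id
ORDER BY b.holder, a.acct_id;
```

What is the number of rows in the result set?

LEFT JOIN keeps every row from `accounts a`; unmatched rows get NULL for `accounts b`'s columns.
Matching on a.acct_id = b.acct_id. A NULL in a compared column never satisfies the condition.
- a[0] acct_id=4 → 1 match(es) in b → 1 row(s).
- a[1] acct_id=NULL → no match; kept with NULLs on the b side.
- a[2] acct_id=2 → 2 match(es) in b → 2 row(s).
- a[3] acct_id=9 → 1 match(es) in b → 1 row(s).
- a[4] acct_id=2 → 2 match(es) in b → 2 row(s).
- a[5] acct_id=7 → 2 match(es) in b → 2 row(s).
- a[6] acct_id=7 → 2 match(es) in b → 2 row(s).
Total: 10 matched + 1 padded = 11 rows.

11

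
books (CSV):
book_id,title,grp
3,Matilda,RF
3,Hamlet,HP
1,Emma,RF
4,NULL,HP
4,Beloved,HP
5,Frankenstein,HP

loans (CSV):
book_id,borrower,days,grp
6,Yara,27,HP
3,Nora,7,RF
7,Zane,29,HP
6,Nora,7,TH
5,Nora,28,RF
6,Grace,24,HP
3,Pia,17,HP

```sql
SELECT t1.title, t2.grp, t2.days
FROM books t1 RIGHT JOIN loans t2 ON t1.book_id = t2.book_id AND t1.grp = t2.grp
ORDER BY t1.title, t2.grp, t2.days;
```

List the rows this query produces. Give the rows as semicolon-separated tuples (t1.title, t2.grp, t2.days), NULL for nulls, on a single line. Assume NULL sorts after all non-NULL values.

(Hamlet, HP, 17); (Matilda, RF, 7); (NULL, HP, 24); (NULL, HP, 27); (NULL, HP, 29); (NULL, RF, 28); (NULL, TH, 7)

RIGHT JOIN keeps every row from `loans`; unmatched rows get NULL for `books`'s columns.
Matching on t1.book_id = t2.book_id AND t1.grp = t2.grp.
Matched pairs: 2; unmatched t2 rows kept: 5.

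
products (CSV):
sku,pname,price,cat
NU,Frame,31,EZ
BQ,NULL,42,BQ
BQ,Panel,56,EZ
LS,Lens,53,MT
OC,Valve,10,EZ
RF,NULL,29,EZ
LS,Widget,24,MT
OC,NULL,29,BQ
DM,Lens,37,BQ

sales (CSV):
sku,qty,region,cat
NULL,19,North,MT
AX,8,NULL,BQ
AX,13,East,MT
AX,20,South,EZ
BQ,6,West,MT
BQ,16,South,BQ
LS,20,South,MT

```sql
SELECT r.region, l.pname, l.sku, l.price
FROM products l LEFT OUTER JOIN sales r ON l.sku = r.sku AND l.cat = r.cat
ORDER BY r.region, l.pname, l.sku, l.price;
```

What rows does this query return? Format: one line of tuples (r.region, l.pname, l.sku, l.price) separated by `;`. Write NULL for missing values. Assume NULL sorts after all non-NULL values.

(South, Lens, LS, 53); (South, Widget, LS, 24); (South, NULL, BQ, 42); (NULL, Frame, NU, 31); (NULL, Lens, DM, 37); (NULL, Panel, BQ, 56); (NULL, Valve, OC, 10); (NULL, NULL, OC, 29); (NULL, NULL, RF, 29)

LEFT JOIN keeps every row from `products`; unmatched rows get NULL for `sales`'s columns.
Matching on l.sku = r.sku AND l.cat = r.cat. A NULL in a compared column never satisfies the condition.
- l[0] sku=NU, cat=EZ → no match; kept with NULLs on the r side.
- l[1] sku=BQ, cat=BQ → 1 match(es) in r → 1 row(s).
- l[2] sku=BQ, cat=EZ → no match; kept with NULLs on the r side.
- l[3] sku=LS, cat=MT → 1 match(es) in r → 1 row(s).
- l[4] sku=OC, cat=EZ → no match; kept with NULLs on the r side.
- l[5] sku=RF, cat=EZ → no match; kept with NULLs on the r side.
- l[6] sku=LS, cat=MT → 1 match(es) in r → 1 row(s).
- l[7] sku=OC, cat=BQ → no match; kept with NULLs on the r side.
- l[8] sku=DM, cat=BQ → no match; kept with NULLs on the r side.
After projecting and ordering:
r.region | l.pname | l.sku | l.price
South | Lens | LS | 53
South | Widget | LS | 24
South | NULL | BQ | 42
NULL | Frame | NU | 31
NULL | Lens | DM | 37
NULL | Panel | BQ | 56
NULL | Valve | OC | 10
NULL | NULL | OC | 29
NULL | NULL | RF | 29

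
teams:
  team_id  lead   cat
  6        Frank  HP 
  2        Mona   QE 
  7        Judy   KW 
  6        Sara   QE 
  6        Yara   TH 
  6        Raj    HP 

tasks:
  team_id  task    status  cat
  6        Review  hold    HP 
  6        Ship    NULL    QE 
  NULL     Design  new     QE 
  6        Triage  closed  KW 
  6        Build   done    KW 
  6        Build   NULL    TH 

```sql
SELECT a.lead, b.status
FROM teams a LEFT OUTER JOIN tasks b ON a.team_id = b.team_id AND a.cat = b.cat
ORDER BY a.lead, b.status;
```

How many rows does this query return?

6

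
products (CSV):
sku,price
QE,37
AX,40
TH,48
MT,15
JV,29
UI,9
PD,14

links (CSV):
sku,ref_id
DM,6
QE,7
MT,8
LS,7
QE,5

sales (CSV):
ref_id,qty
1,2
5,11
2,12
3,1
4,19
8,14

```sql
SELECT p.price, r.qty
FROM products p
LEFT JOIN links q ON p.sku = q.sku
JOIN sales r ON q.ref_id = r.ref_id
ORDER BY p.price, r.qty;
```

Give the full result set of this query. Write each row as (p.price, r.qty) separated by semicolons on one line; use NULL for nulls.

(15, 14); (37, 11)

Step 1 — p LEFT JOIN q on sku → 8 row(s).
Then INNER JOIN `sales r` on ref_id: keep only rows whose q.ref_id appears in r.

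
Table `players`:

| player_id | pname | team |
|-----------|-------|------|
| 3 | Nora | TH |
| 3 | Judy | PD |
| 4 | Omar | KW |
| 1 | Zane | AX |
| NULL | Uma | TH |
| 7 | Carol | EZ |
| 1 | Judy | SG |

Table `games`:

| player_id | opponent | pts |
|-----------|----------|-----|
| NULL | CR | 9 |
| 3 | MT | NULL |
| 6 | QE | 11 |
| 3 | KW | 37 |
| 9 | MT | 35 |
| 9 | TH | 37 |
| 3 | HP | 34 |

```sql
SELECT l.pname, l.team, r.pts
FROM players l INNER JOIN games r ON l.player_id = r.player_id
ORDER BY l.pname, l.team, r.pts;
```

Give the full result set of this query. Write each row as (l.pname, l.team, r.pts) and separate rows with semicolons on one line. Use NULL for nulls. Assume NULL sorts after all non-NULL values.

(Judy, PD, 34); (Judy, PD, 37); (Judy, PD, NULL); (Nora, TH, 34); (Nora, TH, 37); (Nora, TH, NULL)

INNER JOIN keeps only pairs where the ON condition holds.
Matching on l.player_id = r.player_id. A NULL in a compared column never satisfies the condition.
Matched pairs: 6.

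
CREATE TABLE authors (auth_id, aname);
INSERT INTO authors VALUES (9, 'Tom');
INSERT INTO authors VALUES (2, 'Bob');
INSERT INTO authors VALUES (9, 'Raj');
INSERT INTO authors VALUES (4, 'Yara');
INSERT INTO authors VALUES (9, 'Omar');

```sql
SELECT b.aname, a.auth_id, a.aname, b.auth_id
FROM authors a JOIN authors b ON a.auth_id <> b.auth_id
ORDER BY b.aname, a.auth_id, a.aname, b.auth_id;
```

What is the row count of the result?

INNER JOIN keeps only pairs where the ON condition holds.
Matching on a.auth_id <> b.auth_id.
Matched pairs: 14.
Total: 14 rows.

14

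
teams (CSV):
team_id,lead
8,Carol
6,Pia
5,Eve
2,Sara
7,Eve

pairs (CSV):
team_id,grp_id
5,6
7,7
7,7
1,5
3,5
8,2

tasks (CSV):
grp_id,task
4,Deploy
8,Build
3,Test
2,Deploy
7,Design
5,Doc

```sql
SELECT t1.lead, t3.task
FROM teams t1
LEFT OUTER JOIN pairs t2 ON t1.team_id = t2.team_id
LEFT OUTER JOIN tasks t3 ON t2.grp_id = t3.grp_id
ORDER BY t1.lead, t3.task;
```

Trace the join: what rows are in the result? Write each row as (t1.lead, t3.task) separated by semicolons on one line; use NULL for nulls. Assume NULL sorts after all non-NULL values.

(Carol, Deploy); (Eve, Design); (Eve, Design); (Eve, NULL); (Pia, NULL); (Sara, NULL)

Joins associate left-to-right: teams LEFT JOIN pairs on team_id gives 6 intermediate row(s).
Then LEFT JOIN `tasks t3` on grp_id: each of those 6 rows is kept; rows whose t2.grp_id has no match in t3 get NULL for t3's columns.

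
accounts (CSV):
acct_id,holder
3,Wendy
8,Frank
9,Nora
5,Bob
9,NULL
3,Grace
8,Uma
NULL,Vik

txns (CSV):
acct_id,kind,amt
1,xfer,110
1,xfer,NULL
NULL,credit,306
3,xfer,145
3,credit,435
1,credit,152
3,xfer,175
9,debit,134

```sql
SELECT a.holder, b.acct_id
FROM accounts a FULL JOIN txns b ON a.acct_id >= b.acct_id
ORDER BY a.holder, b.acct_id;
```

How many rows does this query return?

46

FULL OUTER JOIN keeps every row from both sides; unmatched rows get NULL for the other side's columns.
Matching on a.acct_id >= b.acct_id. A NULL in a compared column never satisfies the condition.
Matched pairs: 44; unmatched a rows kept: 1; unmatched b rows kept: 1.
Total: 44 matched + 2 padded = 46 rows.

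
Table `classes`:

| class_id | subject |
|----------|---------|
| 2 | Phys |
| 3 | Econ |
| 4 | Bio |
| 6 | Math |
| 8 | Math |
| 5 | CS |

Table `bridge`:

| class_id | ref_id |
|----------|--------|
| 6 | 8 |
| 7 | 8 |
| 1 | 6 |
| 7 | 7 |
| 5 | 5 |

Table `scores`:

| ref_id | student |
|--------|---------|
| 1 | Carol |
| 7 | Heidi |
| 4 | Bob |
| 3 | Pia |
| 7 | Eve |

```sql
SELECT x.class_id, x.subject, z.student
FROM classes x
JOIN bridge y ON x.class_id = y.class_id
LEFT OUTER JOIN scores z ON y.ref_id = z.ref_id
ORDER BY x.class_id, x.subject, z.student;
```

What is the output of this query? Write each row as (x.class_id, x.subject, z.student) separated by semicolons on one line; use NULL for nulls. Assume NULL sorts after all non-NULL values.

Evaluate left to right. First `classes x INNER JOIN bridge y` on class_id: 2 row(s).
Then LEFT JOIN `scores z` on ref_id: each of those 2 rows is kept; rows whose y.ref_id has no match in z get NULL for z's columns.

(5, CS, NULL); (6, Math, NULL)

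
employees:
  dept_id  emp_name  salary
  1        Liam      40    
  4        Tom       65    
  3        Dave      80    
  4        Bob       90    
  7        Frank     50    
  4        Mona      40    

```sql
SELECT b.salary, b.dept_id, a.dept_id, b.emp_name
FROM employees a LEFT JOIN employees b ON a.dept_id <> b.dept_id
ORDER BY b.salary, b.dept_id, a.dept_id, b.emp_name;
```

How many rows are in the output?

24

LEFT JOIN keeps every row from `employees a`; unmatched rows get NULL for `employees b`'s columns.
Matching on a.dept_id <> b.dept_id.
Matched pairs: 24; unmatched a rows kept: 0.
Total: 24 rows.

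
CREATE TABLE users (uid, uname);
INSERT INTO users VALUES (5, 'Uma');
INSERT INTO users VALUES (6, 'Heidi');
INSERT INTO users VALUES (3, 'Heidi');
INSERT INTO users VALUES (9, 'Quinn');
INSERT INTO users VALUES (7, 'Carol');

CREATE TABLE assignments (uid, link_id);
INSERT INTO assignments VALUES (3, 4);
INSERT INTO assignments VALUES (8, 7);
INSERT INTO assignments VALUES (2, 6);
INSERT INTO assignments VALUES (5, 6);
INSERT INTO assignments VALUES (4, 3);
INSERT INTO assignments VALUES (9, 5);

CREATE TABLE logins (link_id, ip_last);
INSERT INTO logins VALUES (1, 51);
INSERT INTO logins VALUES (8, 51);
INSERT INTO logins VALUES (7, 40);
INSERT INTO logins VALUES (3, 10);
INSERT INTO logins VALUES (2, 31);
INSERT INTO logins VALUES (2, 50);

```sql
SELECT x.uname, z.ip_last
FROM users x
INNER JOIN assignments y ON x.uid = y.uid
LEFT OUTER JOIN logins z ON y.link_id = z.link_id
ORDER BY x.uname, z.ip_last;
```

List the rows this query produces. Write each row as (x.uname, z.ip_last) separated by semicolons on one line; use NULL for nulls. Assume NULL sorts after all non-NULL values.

(Heidi, NULL); (Quinn, NULL); (Uma, NULL)

Evaluate left to right. First `users x INNER JOIN assignments y` on uid: 3 row(s).
Then LEFT JOIN `logins z` on link_id: each of those 3 rows is kept; rows whose y.link_id has no match in z get NULL for z's columns.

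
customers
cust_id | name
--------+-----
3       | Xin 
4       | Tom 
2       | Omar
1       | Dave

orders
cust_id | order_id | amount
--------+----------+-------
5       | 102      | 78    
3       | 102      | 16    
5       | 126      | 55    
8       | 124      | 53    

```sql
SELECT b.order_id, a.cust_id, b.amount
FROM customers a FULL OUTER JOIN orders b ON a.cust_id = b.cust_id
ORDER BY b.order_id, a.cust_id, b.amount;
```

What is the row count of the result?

FULL OUTER JOIN keeps every row from both sides; unmatched rows get NULL for the other side's columns.
Matching on a.cust_id = b.cust_id.
Matched pairs: 1; unmatched a rows kept: 3; unmatched b rows kept: 3.
Total: 1 matched + 6 padded = 7 rows.

7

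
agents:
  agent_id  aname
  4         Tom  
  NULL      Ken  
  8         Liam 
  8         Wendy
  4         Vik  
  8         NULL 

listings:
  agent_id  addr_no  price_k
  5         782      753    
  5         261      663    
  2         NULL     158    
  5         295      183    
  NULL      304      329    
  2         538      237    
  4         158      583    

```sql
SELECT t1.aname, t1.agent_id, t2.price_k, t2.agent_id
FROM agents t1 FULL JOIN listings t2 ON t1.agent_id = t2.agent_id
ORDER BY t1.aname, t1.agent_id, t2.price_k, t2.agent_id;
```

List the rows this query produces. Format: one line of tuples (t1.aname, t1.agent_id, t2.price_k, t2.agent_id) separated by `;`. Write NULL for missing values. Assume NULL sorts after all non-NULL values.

(Ken, NULL, NULL, NULL); (Liam, 8, NULL, NULL); (Tom, 4, 583, 4); (Vik, 4, 583, 4); (Wendy, 8, NULL, NULL); (NULL, 8, NULL, NULL); (NULL, NULL, 158, 2); (NULL, NULL, 183, 5); (NULL, NULL, 237, 2); (NULL, NULL, 329, NULL); (NULL, NULL, 663, 5); (NULL, NULL, 753, 5)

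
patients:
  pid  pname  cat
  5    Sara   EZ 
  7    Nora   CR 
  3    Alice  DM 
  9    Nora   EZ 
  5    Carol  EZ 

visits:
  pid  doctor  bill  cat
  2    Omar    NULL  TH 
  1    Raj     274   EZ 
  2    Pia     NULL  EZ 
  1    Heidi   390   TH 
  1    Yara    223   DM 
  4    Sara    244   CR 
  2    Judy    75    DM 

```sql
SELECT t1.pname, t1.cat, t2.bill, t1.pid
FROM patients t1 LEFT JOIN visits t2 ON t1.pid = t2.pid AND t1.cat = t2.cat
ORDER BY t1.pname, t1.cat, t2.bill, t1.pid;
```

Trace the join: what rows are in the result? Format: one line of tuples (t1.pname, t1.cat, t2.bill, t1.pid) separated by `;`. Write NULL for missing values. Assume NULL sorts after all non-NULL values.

LEFT JOIN keeps every row from `patients`; unmatched rows get NULL for `visits`'s columns.
Matching on t1.pid = t2.pid AND t1.cat = t2.cat.
- t1[0] pid=5, cat=EZ → no match; kept with NULLs on the t2 side.
- t1[1] pid=7, cat=CR → no match; kept with NULLs on the t2 side.
- t1[2] pid=3, cat=DM → no match; kept with NULLs on the t2 side.
- t1[3] pid=9, cat=EZ → no match; kept with NULLs on the t2 side.
- t1[4] pid=5, cat=EZ → no match; kept with NULLs on the t2 side.
After projecting and ordering:
t1.pname | t1.cat | t2.bill | t1.pid
Alice | DM | NULL | 3
Carol | EZ | NULL | 5
Nora | CR | NULL | 7
Nora | EZ | NULL | 9
Sara | EZ | NULL | 5

(Alice, DM, NULL, 3); (Carol, EZ, NULL, 5); (Nora, CR, NULL, 7); (Nora, EZ, NULL, 9); (Sara, EZ, NULL, 5)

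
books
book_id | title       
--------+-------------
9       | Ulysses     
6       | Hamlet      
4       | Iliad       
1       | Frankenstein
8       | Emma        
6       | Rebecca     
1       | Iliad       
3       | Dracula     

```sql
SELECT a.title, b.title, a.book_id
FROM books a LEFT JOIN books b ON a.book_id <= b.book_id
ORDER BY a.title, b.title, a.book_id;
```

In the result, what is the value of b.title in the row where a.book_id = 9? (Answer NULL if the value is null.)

LEFT JOIN keeps every row from `books a`; unmatched rows get NULL for `books b`'s columns.
Matching on a.book_id <= b.book_id.
- a[0] book_id=9 → 1 match(es) in b → 1 row(s).
- a[1] book_id=6 → 4 match(es) in b → 4 row(s).
- a[2] book_id=4 → 5 match(es) in b → 5 row(s).
- a[3] book_id=1 → 8 match(es) in b → 8 row(s).
- a[4] book_id=8 → 2 match(es) in b → 2 row(s).
- a[5] book_id=6 → 4 match(es) in b → 4 row(s).
- a[6] book_id=1 → 8 match(es) in b → 8 row(s).
- a[7] book_id=3 → 6 match(es) in b → 6 row(s).

Ulysses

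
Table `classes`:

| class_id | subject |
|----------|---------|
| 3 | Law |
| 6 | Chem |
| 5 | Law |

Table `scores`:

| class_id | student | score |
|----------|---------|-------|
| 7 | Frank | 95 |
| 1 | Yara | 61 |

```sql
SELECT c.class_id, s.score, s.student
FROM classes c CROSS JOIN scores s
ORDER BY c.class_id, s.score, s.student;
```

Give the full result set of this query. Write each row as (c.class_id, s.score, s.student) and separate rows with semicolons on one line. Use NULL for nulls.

(3, 61, Yara); (3, 95, Frank); (5, 61, Yara); (5, 95, Frank); (6, 61, Yara); (6, 95, Frank)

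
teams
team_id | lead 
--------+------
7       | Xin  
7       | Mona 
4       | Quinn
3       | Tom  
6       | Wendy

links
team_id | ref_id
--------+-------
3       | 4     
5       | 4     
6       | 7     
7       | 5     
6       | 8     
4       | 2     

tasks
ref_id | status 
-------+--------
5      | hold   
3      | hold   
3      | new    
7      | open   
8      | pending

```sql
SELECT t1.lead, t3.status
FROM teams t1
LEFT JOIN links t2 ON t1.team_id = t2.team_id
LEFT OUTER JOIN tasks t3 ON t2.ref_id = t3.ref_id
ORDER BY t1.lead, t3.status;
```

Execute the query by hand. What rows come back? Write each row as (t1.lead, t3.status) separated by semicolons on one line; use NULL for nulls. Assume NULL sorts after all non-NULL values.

(Mona, hold); (Quinn, NULL); (Tom, NULL); (Wendy, open); (Wendy, pending); (Xin, hold)

Step 1 — t1 LEFT JOIN t2 on team_id → 6 row(s).
Then LEFT JOIN `tasks t3` on ref_id: each of those 6 rows is kept; rows whose t2.ref_id has no match in t3 get NULL for t3's columns.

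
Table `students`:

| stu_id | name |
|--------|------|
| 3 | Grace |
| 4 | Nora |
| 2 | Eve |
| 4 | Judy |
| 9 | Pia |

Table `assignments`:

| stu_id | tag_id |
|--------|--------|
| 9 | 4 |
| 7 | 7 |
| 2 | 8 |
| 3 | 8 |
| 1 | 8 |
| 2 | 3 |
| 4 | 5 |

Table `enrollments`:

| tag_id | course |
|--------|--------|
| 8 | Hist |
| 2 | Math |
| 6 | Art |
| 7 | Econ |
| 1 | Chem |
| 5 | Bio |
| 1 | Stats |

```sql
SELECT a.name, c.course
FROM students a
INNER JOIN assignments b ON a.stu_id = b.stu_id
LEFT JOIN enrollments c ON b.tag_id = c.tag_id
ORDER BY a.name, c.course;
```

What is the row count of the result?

Joins associate left-to-right: students INNER JOIN assignments on stu_id gives 6 intermediate row(s).
Then LEFT JOIN `enrollments c` on tag_id: each of those 6 rows is kept; rows whose b.tag_id has no match in c get NULL for c's columns.
Result: 6 row(s).

6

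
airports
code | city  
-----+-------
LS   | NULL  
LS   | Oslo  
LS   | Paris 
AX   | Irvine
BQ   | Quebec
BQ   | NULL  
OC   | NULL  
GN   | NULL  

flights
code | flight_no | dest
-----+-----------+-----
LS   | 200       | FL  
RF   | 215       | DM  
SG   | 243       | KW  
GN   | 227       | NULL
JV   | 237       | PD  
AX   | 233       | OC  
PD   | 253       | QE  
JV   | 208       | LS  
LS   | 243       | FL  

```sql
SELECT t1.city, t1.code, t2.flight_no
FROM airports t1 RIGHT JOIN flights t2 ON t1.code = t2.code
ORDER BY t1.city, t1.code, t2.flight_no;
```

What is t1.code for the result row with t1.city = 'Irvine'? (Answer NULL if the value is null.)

RIGHT JOIN keeps every row from `flights`; unmatched rows get NULL for `airports`'s columns.
Matching on t1.code = t2.code.
Matched pairs: 8; unmatched t2 rows kept: 5.

AX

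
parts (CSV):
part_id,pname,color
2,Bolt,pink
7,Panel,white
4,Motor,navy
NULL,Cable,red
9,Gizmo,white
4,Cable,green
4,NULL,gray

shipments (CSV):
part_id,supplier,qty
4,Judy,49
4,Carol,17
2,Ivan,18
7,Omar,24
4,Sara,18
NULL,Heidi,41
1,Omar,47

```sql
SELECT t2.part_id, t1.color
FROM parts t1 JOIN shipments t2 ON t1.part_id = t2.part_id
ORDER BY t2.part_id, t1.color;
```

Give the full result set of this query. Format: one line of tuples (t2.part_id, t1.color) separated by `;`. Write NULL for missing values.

(2, pink); (4, gray); (4, gray); (4, gray); (4, green); (4, green); (4, green); (4, navy); (4, navy); (4, navy); (7, white)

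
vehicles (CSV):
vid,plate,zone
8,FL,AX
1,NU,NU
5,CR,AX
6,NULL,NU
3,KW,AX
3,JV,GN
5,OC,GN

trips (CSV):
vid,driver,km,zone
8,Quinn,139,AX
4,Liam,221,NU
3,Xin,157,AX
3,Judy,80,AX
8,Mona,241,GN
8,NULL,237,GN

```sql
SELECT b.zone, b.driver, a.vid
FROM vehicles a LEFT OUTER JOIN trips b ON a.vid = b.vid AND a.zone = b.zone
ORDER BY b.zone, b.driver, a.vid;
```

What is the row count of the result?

LEFT JOIN keeps every row from `vehicles`; unmatched rows get NULL for `trips`'s columns.
Matching on a.vid = b.vid AND a.zone = b.zone.
Matched pairs: 3; unmatched a rows kept: 5.
Total: 3 matched + 5 padded = 8 rows.

8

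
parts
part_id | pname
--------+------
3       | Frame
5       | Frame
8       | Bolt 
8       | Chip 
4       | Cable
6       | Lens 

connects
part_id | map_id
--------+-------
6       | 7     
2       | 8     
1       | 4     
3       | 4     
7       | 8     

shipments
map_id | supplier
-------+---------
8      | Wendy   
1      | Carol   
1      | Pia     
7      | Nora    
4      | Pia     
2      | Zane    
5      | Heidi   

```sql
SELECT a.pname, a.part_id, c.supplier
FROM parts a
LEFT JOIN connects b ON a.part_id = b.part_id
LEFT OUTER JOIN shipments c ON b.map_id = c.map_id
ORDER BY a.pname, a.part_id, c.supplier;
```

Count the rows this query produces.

Step 1 — a LEFT JOIN b on part_id → 6 row(s).
Then LEFT JOIN `shipments c` on map_id: each of those 6 rows is kept; rows whose b.map_id has no match in c get NULL for c's columns.
Result: 6 row(s).

6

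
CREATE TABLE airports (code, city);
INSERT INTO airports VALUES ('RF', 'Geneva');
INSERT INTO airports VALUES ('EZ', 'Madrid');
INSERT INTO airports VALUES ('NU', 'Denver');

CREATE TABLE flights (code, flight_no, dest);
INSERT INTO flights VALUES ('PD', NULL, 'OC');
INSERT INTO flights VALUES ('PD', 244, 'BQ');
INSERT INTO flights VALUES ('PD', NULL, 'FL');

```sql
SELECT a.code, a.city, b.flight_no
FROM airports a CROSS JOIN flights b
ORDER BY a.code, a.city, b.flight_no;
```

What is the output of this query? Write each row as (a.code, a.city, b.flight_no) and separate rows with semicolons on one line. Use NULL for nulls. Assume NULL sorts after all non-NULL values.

CROSS JOIN pairs every row of `airports` with every row of `flights`: 3 × 3 = 9 rows.
After projecting and ordering:
a.code | a.city | b.flight_no
EZ | Madrid | 244
EZ | Madrid | NULL
EZ | Madrid | NULL
NU | Denver | 244
NU | Denver | NULL
NU | Denver | NULL
RF | Geneva | 244
RF | Geneva | NULL
RF | Geneva | NULL

(EZ, Madrid, 244); (EZ, Madrid, NULL); (EZ, Madrid, NULL); (NU, Denver, 244); (NU, Denver, NULL); (NU, Denver, NULL); (RF, Geneva, 244); (RF, Geneva, NULL); (RF, Geneva, NULL)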